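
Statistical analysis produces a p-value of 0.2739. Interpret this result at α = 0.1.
Since p = 0.2739 > α = 0.1, fail to reject H₀.
There is insufficient evidence to reject the null hypothesis; the result is not statistically significant at the 0.1 level.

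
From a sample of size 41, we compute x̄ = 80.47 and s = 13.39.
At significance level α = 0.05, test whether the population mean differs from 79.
One-sample t-test:
H₀: μ = 79
H₁: μ ≠ 79
df = n - 1 = 40
t = (x̄ - μ₀) / (s/√n) = (80.47 - 79) / (13.39/√41) = 0.703
p-value = 0.4862

Since p-value > α = 0.05, we fail to reject H₀.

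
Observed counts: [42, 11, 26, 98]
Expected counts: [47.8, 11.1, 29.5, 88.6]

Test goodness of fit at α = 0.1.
Chi-square goodness of fit test:
H₀: observed counts match expected distribution
H₁: observed counts differ from expected distribution
df = k - 1 = 3
χ² = Σ(O - E)²/E
   = (42 - 47.8)²/47.8 + (11 - 11.1)²/11.1 + (26 - 29.5)²/29.5 + (98 - 88.6)²/88.6
   = 0.704 + 0.001 + 0.415 + 0.997
   = 2.12
p-value = 0.5484

Since p-value > α = 0.1, we fail to reject H₀.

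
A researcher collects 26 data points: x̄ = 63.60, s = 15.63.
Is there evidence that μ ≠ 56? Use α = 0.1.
One-sample t-test:
H₀: μ = 56
H₁: μ ≠ 56
df = n - 1 = 25
t = (x̄ - μ₀) / (s/√n) = (63.60 - 56) / (15.63/√26) = 2.479
p-value = 0.0203

Since p-value < α = 0.1, we reject H₀.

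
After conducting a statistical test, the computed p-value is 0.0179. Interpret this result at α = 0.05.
Since p = 0.0179 < α = 0.05, reject H₀.
There is sufficient evidence to reject the null hypothesis; the result is statistically significant at the 0.05 level.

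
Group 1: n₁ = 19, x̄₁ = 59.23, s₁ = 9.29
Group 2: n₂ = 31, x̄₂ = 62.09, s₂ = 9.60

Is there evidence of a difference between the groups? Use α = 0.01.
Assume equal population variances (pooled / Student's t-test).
Student's two-sample t-test (equal variances):
H₀: μ₁ = μ₂
H₁: μ₁ ≠ μ₂
df = n₁ + n₂ - 2 = 48
Pooled variance s_p² = [(n₁-1)s₁² + (n₂-1)s₂²] / (n₁ + n₂ - 2) = [(18)(9.29²) + (30)(9.60²)] / 48 = 89.9640
SE = √(s_p²(1/n₁ + 1/n₂)) = √(89.9640 × (1/19 + 1/31)) = 2.7635
t = (x̄₁ - x̄₂) / SE = (59.23 - 62.09) / 2.7635 = -2.86 / 2.7635 = -1.035
p-value = 0.3059

Since p-value > α = 0.01, we fail to reject H₀.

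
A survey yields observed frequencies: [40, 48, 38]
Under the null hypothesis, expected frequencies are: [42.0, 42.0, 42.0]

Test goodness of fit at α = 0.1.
Chi-square goodness of fit test:
H₀: observed counts match expected distribution
H₁: observed counts differ from expected distribution
df = k - 1 = 2
χ² = Σ(O - E)²/E
   = (40 - 42.0)²/42.0 + (48 - 42.0)²/42.0 + (38 - 42.0)²/42.0
   = 0.095 + 0.857 + 0.381
   = 1.33
p-value = 0.5134

Since p-value > α = 0.1, we fail to reject H₀.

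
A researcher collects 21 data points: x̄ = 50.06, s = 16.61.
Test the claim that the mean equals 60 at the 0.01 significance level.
One-sample t-test:
H₀: μ = 60
H₁: μ ≠ 60
df = n - 1 = 20
t = (x̄ - μ₀) / (s/√n) = (50.06 - 60) / (16.61/√21) = -2.742
p-value = 0.0126

Since p-value > α = 0.01, we fail to reject H₀.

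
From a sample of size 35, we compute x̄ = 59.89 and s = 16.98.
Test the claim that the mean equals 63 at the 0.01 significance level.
One-sample t-test:
H₀: μ = 63
H₁: μ ≠ 63
df = n - 1 = 34
t = (x̄ - μ₀) / (s/√n) = (59.89 - 63) / (16.98/√35) = -1.084
p-value = 0.2862

Since p-value > α = 0.01, we fail to reject H₀.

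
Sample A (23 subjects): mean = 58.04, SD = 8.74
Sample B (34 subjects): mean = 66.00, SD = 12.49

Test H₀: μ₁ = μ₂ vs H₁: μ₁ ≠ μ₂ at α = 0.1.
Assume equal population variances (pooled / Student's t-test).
Student's two-sample t-test (equal variances):
H₀: μ₁ = μ₂
H₁: μ₁ ≠ μ₂
df = n₁ + n₂ - 2 = 55
Pooled variance s_p² = [(n₁-1)s₁² + (n₂-1)s₂²] / (n₁ + n₂ - 2) = [(22)(8.74²) + (33)(12.49²)] / 55 = 124.1551
SE = √(s_p²(1/n₁ + 1/n₂)) = √(124.1551 × (1/23 + 1/34)) = 3.0083
t = (x̄₁ - x̄₂) / SE = (58.04 - 66.00) / 3.0083 = -7.96 / 3.0083 = -2.646
p-value = 0.0106

Since p-value < α = 0.1, we reject H₀.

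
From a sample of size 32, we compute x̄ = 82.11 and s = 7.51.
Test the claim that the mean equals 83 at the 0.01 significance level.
One-sample t-test:
H₀: μ = 83
H₁: μ ≠ 83
df = n - 1 = 31
t = (x̄ - μ₀) / (s/√n) = (82.11 - 83) / (7.51/√32) = -0.670
p-value = 0.5076

Since p-value > α = 0.01, we fail to reject H₀.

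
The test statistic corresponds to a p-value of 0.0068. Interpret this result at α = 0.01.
Since p = 0.0068 < α = 0.01, reject H₀.
There is sufficient evidence to reject the null hypothesis; the result is statistically significant at the 0.01 level.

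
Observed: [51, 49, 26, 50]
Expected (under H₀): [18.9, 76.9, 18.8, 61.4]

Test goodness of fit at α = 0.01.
Chi-square goodness of fit test:
H₀: observed counts match expected distribution
H₁: observed counts differ from expected distribution
df = k - 1 = 3
χ² = Σ(O - E)²/E
   = (51 - 18.9)²/18.9 + (49 - 76.9)²/76.9 + (26 - 18.8)²/18.8 + (50 - 61.4)²/61.4
   = 54.519 + 10.122 + 2.757 + 2.117
   = 69.52
p-value < 0.0001

Since p-value < α = 0.01, we reject H₀.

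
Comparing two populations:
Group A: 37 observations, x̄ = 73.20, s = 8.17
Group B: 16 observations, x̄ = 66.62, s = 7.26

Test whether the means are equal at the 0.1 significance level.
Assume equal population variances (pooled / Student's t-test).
Student's two-sample t-test (equal variances):
H₀: μ₁ = μ₂
H₁: μ₁ ≠ μ₂
df = n₁ + n₂ - 2 = 51
Pooled variance s_p² = [(n₁-1)s₁² + (n₂-1)s₂²] / (n₁ + n₂ - 2) = [(36)(8.17²) + (15)(7.26²)] / 51 = 62.6191
SE = √(s_p²(1/n₁ + 1/n₂)) = √(62.6191 × (1/37 + 1/16)) = 2.3677
t = (x̄₁ - x̄₂) / SE = (73.20 - 66.62) / 2.3677 = 6.58 / 2.3677 = 2.779
p-value = 0.0076

Since p-value < α = 0.1, we reject H₀.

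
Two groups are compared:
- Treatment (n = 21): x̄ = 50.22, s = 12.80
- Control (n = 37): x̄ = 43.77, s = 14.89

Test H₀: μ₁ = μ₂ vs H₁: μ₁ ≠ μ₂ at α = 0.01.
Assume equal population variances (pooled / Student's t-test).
Student's two-sample t-test (equal variances):
H₀: μ₁ = μ₂
H₁: μ₁ ≠ μ₂
df = n₁ + n₂ - 2 = 56
Pooled variance s_p² = [(n₁-1)s₁² + (n₂-1)s₂²] / (n₁ + n₂ - 2) = [(20)(12.80²) + (36)(14.89²)] / 56 = 201.0435
SE = √(s_p²(1/n₁ + 1/n₂)) = √(201.0435 × (1/21 + 1/37)) = 3.8739
t = (x̄₁ - x̄₂) / SE = (50.22 - 43.77) / 3.8739 = 6.45 / 3.8739 = 1.665
p-value = 0.1015

Since p-value > α = 0.01, we fail to reject H₀.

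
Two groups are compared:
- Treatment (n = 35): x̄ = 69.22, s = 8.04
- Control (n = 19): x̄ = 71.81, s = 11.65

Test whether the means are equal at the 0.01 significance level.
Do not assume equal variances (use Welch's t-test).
Welch's two-sample t-test:
H₀: μ₁ = μ₂
H₁: μ₁ ≠ μ₂
s₁²/n₁ = 8.04²/35 = 1.8469,  s₂²/n₂ = 11.65²/19 = 7.1433
SE = √(s₁²/n₁ + s₂²/n₂) = √(1.8469 + 7.1433) = 2.9984
df (Welch-Satterthwaite) = (s₁²/n₁ + s₂²/n₂)² / [(s₁²/n₁)²/(n₁-1) + (s₂²/n₂)²/(n₂-1)] ≈ 27.54
t = (x̄₁ - x̄₂) / SE = (69.22 - 71.81) / 2.9984 = -2.59 / 2.9984 = -0.864
p-value = 0.3952

Since p-value > α = 0.01, we fail to reject H₀.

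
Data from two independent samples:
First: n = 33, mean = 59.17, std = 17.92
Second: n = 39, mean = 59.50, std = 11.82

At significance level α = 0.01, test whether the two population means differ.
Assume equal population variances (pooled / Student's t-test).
Student's two-sample t-test (equal variances):
H₀: μ₁ = μ₂
H₁: μ₁ ≠ μ₂
df = n₁ + n₂ - 2 = 70
Pooled variance s_p² = [(n₁-1)s₁² + (n₂-1)s₂²] / (n₁ + n₂ - 2) = [(32)(17.92²) + (38)(11.82²)] / 70 = 222.6445
SE = √(s_p²(1/n₁ + 1/n₂)) = √(222.6445 × (1/33 + 1/39)) = 3.5293
t = (x̄₁ - x̄₂) / SE = (59.17 - 59.50) / 3.5293 = -0.33 / 3.5293 = -0.094
p-value = 0.9258

Since p-value > α = 0.01, we fail to reject H₀.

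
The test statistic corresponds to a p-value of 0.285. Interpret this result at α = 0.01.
Since p = 0.285 > α = 0.01, fail to reject H₀.
There is insufficient evidence to reject the null hypothesis; the result is not statistically significant at the 0.01 level.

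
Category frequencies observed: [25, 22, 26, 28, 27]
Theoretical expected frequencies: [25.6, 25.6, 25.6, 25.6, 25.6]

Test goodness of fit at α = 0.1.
Chi-square goodness of fit test:
H₀: observed counts match expected distribution
H₁: observed counts differ from expected distribution
df = k - 1 = 4
χ² = Σ(O - E)²/E
   = (25 - 25.6)²/25.6 + (22 - 25.6)²/25.6 + (26 - 25.6)²/25.6 + (28 - 25.6)²/25.6 + (27 - 25.6)²/25.6
   = 0.014 + 0.506 + 0.006 + 0.225 + 0.077
   = 0.83
p-value = 0.9346

Since p-value > α = 0.1, we fail to reject H₀.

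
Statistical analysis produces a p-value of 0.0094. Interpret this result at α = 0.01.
Since p = 0.0094 < α = 0.01, reject H₀.
There is sufficient evidence to reject the null hypothesis; the result is statistically significant at the 0.01 level.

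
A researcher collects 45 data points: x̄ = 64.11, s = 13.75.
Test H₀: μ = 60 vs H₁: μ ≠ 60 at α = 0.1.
One-sample t-test:
H₀: μ = 60
H₁: μ ≠ 60
df = n - 1 = 44
t = (x̄ - μ₀) / (s/√n) = (64.11 - 60) / (13.75/√45) = 2.005
p-value = 0.0511

Since p-value < α = 0.1, we reject H₀.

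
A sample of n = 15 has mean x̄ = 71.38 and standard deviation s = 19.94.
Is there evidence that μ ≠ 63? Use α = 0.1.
One-sample t-test:
H₀: μ = 63
H₁: μ ≠ 63
df = n - 1 = 14
t = (x̄ - μ₀) / (s/√n) = (71.38 - 63) / (19.94/√15) = 1.628
p-value = 0.1259

Since p-value > α = 0.1, we fail to reject H₀.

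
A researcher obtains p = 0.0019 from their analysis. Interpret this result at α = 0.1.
Since p = 0.0019 < α = 0.1, reject H₀.
There is sufficient evidence to reject the null hypothesis; the result is statistically significant at the 0.1 level.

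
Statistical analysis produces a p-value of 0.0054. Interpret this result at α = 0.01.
Since p = 0.0054 < α = 0.01, reject H₀.
There is sufficient evidence to reject the null hypothesis; the result is statistically significant at the 0.01 level.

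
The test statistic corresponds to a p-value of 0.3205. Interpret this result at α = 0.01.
Since p = 0.3205 > α = 0.01, fail to reject H₀.
There is insufficient evidence to reject the null hypothesis; the result is not statistically significant at the 0.01 level.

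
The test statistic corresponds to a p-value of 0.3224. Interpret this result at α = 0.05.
Since p = 0.3224 > α = 0.05, fail to reject H₀.
There is insufficient evidence to reject the null hypothesis; the result is not statistically significant at the 0.05 level.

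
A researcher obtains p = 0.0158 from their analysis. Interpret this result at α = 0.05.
Since p = 0.0158 < α = 0.05, reject H₀.
There is sufficient evidence to reject the null hypothesis; the result is statistically significant at the 0.05 level.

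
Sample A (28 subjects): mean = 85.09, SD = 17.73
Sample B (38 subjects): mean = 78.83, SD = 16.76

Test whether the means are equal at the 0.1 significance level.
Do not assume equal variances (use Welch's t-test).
Welch's two-sample t-test:
H₀: μ₁ = μ₂
H₁: μ₁ ≠ μ₂
s₁²/n₁ = 17.73²/28 = 11.2269,  s₂²/n₂ = 16.76²/38 = 7.3920
SE = √(s₁²/n₁ + s₂²/n₂) = √(11.2269 + 7.3920) = 4.3150
df (Welch-Satterthwaite) = (s₁²/n₁ + s₂²/n₂)² / [(s₁²/n₁)²/(n₁-1) + (s₂²/n₂)²/(n₂-1)] ≈ 56.41
t = (x̄₁ - x̄₂) / SE = (85.09 - 78.83) / 4.3150 = 6.26 / 4.3150 = 1.451
p-value = 0.1524

Since p-value > α = 0.1, we fail to reject H₀.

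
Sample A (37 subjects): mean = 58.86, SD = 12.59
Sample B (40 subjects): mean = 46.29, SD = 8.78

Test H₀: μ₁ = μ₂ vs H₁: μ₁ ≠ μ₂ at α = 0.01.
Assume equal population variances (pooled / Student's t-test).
Student's two-sample t-test (equal variances):
H₀: μ₁ = μ₂
H₁: μ₁ ≠ μ₂
df = n₁ + n₂ - 2 = 75
Pooled variance s_p² = [(n₁-1)s₁² + (n₂-1)s₂²] / (n₁ + n₂ - 2) = [(36)(12.59²) + (39)(8.78²)] / 75 = 116.1699
SE = √(s_p²(1/n₁ + 1/n₂)) = √(116.1699 × (1/37 + 1/40)) = 2.4584
t = (x̄₁ - x̄₂) / SE = (58.86 - 46.29) / 2.4584 = 12.57 / 2.4584 = 5.113
p-value < 0.0001

Since p-value < α = 0.01, we reject H₀.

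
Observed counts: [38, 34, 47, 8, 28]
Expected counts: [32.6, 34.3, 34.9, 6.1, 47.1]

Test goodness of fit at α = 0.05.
Chi-square goodness of fit test:
H₀: observed counts match expected distribution
H₁: observed counts differ from expected distribution
df = k - 1 = 4
χ² = Σ(O - E)²/E
   = (38 - 32.6)²/32.6 + (34 - 34.3)²/34.3 + (47 - 34.9)²/34.9 + (8 - 6.1)²/6.1 + (28 - 47.1)²/47.1
   = 0.894 + 0.003 + 4.195 + 0.592 + 7.745
   = 13.43
p-value = 0.0094

Since p-value < α = 0.05, we reject H₀.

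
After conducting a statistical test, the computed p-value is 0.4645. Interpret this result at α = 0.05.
Since p = 0.4645 > α = 0.05, fail to reject H₀.
There is insufficient evidence to reject the null hypothesis; the result is not statistically significant at the 0.05 level.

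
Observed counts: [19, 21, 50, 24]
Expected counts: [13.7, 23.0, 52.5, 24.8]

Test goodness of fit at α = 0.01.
Chi-square goodness of fit test:
H₀: observed counts match expected distribution
H₁: observed counts differ from expected distribution
df = k - 1 = 3
χ² = Σ(O - E)²/E
   = (19 - 13.7)²/13.7 + (21 - 23.0)²/23.0 + (50 - 52.5)²/52.5 + (24 - 24.8)²/24.8
   = 2.050 + 0.174 + 0.119 + 0.026
   = 2.37
p-value = 0.4994

Since p-value > α = 0.01, we fail to reject H₀.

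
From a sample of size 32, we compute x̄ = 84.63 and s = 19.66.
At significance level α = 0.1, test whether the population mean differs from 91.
One-sample t-test:
H₀: μ = 91
H₁: μ ≠ 91
df = n - 1 = 31
t = (x̄ - μ₀) / (s/√n) = (84.63 - 91) / (19.66/√32) = -1.833
p-value = 0.0764

Since p-value < α = 0.1, we reject H₀.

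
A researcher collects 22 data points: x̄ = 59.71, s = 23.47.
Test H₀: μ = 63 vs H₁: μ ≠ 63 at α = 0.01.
One-sample t-test:
H₀: μ = 63
H₁: μ ≠ 63
df = n - 1 = 21
t = (x̄ - μ₀) / (s/√n) = (59.71 - 63) / (23.47/√22) = -0.657
p-value = 0.5180

Since p-value > α = 0.01, we fail to reject H₀.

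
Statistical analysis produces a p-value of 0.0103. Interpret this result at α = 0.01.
Since p = 0.0103 > α = 0.01, fail to reject H₀.
There is insufficient evidence to reject the null hypothesis; the result is not statistically significant at the 0.01 level.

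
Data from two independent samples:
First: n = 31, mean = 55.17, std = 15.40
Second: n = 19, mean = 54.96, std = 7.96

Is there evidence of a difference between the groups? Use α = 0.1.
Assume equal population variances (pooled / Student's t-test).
Student's two-sample t-test (equal variances):
H₀: μ₁ = μ₂
H₁: μ₁ ≠ μ₂
df = n₁ + n₂ - 2 = 48
Pooled variance s_p² = [(n₁-1)s₁² + (n₂-1)s₂²] / (n₁ + n₂ - 2) = [(30)(15.40²) + (18)(7.96²)] / 48 = 171.9856
SE = √(s_p²(1/n₁ + 1/n₂)) = √(171.9856 × (1/31 + 1/19)) = 3.8210
t = (x̄₁ - x̄₂) / SE = (55.17 - 54.96) / 3.8210 = 0.21 / 3.8210 = 0.055
p-value = 0.9564

Since p-value > α = 0.1, we fail to reject H₀.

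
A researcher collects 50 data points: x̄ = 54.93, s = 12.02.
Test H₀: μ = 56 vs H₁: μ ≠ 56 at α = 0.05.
One-sample t-test:
H₀: μ = 56
H₁: μ ≠ 56
df = n - 1 = 49
t = (x̄ - μ₀) / (s/√n) = (54.93 - 56) / (12.02/√50) = -0.629
p-value = 0.5320

Since p-value > α = 0.05, we fail to reject H₀.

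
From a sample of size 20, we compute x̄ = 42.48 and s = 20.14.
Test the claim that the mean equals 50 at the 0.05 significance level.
One-sample t-test:
H₀: μ = 50
H₁: μ ≠ 50
df = n - 1 = 19
t = (x̄ - μ₀) / (s/√n) = (42.48 - 50) / (20.14/√20) = -1.670
p-value = 0.1113

Since p-value > α = 0.05, we fail to reject H₀.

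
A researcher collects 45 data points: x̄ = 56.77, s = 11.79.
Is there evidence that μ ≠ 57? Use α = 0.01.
One-sample t-test:
H₀: μ = 57
H₁: μ ≠ 57
df = n - 1 = 44
t = (x̄ - μ₀) / (s/√n) = (56.77 - 57) / (11.79/√45) = -0.131
p-value = 0.8965

Since p-value > α = 0.01, we fail to reject H₀.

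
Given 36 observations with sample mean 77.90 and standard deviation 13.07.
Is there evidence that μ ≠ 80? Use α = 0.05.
One-sample t-test:
H₀: μ = 80
H₁: μ ≠ 80
df = n - 1 = 35
t = (x̄ - μ₀) / (s/√n) = (77.90 - 80) / (13.07/√36) = -0.964
p-value = 0.3416

Since p-value > α = 0.05, we fail to reject H₀.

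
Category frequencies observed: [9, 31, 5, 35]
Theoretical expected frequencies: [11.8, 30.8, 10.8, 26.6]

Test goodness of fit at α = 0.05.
Chi-square goodness of fit test:
H₀: observed counts match expected distribution
H₁: observed counts differ from expected distribution
df = k - 1 = 3
χ² = Σ(O - E)²/E
   = (9 - 11.8)²/11.8 + (31 - 30.8)²/30.8 + (5 - 10.8)²/10.8 + (35 - 26.6)²/26.6
   = 0.664 + 0.001 + 3.115 + 2.653
   = 6.43
p-value = 0.0923

Since p-value > α = 0.05, we fail to reject H₀.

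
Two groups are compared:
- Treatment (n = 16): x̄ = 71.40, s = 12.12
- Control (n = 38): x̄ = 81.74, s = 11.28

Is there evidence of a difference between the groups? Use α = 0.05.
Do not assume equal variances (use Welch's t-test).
Welch's two-sample t-test:
H₀: μ₁ = μ₂
H₁: μ₁ ≠ μ₂
s₁²/n₁ = 12.12²/16 = 9.1809,  s₂²/n₂ = 11.28²/38 = 3.3484
SE = √(s₁²/n₁ + s₂²/n₂) = √(9.1809 + 3.3484) = 3.5397
df (Welch-Satterthwaite) = (s₁²/n₁ + s₂²/n₂)² / [(s₁²/n₁)²/(n₁-1) + (s₂²/n₂)²/(n₂-1)] ≈ 26.51
t = (x̄₁ - x̄₂) / SE = (71.40 - 81.74) / 3.5397 = -10.34 / 3.5397 = -2.921
p-value = 0.0070

Since p-value < α = 0.05, we reject H₀.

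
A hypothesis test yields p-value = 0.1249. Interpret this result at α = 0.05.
Since p = 0.1249 > α = 0.05, fail to reject H₀.
There is insufficient evidence to reject the null hypothesis; the result is not statistically significant at the 0.05 level.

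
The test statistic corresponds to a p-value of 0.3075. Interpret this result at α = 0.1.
Since p = 0.3075 > α = 0.1, fail to reject H₀.
There is insufficient evidence to reject the null hypothesis; the result is not statistically significant at the 0.1 level.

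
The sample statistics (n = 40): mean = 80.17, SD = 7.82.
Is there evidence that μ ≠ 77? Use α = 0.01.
One-sample t-test:
H₀: μ = 77
H₁: μ ≠ 77
df = n - 1 = 39
t = (x̄ - μ₀) / (s/√n) = (80.17 - 77) / (7.82/√40) = 2.564
p-value = 0.0143

Since p-value > α = 0.01, we fail to reject H₀.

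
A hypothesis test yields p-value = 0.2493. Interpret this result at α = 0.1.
Since p = 0.2493 > α = 0.1, fail to reject H₀.
There is insufficient evidence to reject the null hypothesis; the result is not statistically significant at the 0.1 level.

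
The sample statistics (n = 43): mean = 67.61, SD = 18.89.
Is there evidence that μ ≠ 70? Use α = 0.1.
One-sample t-test:
H₀: μ = 70
H₁: μ ≠ 70
df = n - 1 = 42
t = (x̄ - μ₀) / (s/√n) = (67.61 - 70) / (18.89/√43) = -0.830
p-value = 0.4114

Since p-value > α = 0.1, we fail to reject H₀.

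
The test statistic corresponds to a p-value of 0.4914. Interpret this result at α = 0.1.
Since p = 0.4914 > α = 0.1, fail to reject H₀.
There is insufficient evidence to reject the null hypothesis; the result is not statistically significant at the 0.1 level.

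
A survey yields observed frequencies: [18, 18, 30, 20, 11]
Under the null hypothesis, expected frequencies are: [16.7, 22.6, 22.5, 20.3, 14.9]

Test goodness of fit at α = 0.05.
Chi-square goodness of fit test:
H₀: observed counts match expected distribution
H₁: observed counts differ from expected distribution
df = k - 1 = 4
χ² = Σ(O - E)²/E
   = (18 - 16.7)²/16.7 + (18 - 22.6)²/22.6 + (30 - 22.5)²/22.5 + (20 - 20.3)²/20.3 + (11 - 14.9)²/14.9
   = 0.101 + 0.936 + 2.500 + 0.004 + 1.021
   = 4.56
p-value = 0.3352

Since p-value > α = 0.05, we fail to reject H₀.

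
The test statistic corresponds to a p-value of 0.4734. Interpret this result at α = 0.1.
Since p = 0.4734 > α = 0.1, fail to reject H₀.
There is insufficient evidence to reject the null hypothesis; the result is not statistically significant at the 0.1 level.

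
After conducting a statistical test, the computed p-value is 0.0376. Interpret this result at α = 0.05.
Since p = 0.0376 < α = 0.05, reject H₀.
There is sufficient evidence to reject the null hypothesis; the result is statistically significant at the 0.05 level.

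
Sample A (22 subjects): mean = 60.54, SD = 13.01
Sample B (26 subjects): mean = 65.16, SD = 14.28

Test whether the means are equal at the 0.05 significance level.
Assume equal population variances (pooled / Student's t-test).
Student's two-sample t-test (equal variances):
H₀: μ₁ = μ₂
H₁: μ₁ ≠ μ₂
df = n₁ + n₂ - 2 = 46
Pooled variance s_p² = [(n₁-1)s₁² + (n₂-1)s₂²] / (n₁ + n₂ - 2) = [(21)(13.01²) + (25)(14.28²)] / 46 = 188.0961
SE = √(s_p²(1/n₁ + 1/n₂)) = √(188.0961 × (1/22 + 1/26)) = 3.9729
t = (x̄₁ - x̄₂) / SE = (60.54 - 65.16) / 3.9729 = -4.62 / 3.9729 = -1.163
p-value = 0.2509

Since p-value > α = 0.05, we fail to reject H₀.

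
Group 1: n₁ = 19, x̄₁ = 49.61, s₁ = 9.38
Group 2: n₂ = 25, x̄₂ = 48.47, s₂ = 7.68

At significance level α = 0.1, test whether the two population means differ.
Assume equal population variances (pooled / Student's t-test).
Student's two-sample t-test (equal variances):
H₀: μ₁ = μ₂
H₁: μ₁ ≠ μ₂
df = n₁ + n₂ - 2 = 42
Pooled variance s_p² = [(n₁-1)s₁² + (n₂-1)s₂²] / (n₁ + n₂ - 2) = [(18)(9.38²) + (24)(7.68²)] / 42 = 71.4118
SE = √(s_p²(1/n₁ + 1/n₂)) = √(71.4118 × (1/19 + 1/25)) = 2.5720
t = (x̄₁ - x̄₂) / SE = (49.61 - 48.47) / 2.5720 = 1.14 / 2.5720 = 0.443
p-value = 0.6599

Since p-value > α = 0.1, we fail to reject H₀.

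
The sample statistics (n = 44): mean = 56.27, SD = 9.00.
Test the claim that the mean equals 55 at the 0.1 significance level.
One-sample t-test:
H₀: μ = 55
H₁: μ ≠ 55
df = n - 1 = 43
t = (x̄ - μ₀) / (s/√n) = (56.27 - 55) / (9.00/√44) = 0.936
p-value = 0.3545

Since p-value > α = 0.1, we fail to reject H₀.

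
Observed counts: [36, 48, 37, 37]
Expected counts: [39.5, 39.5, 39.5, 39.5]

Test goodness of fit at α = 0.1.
Chi-square goodness of fit test:
H₀: observed counts match expected distribution
H₁: observed counts differ from expected distribution
df = k - 1 = 3
χ² = Σ(O - E)²/E
   = (36 - 39.5)²/39.5 + (48 - 39.5)²/39.5 + (37 - 39.5)²/39.5 + (37 - 39.5)²/39.5
   = 0.310 + 1.829 + 0.158 + 0.158
   = 2.46
p-value = 0.4834

Since p-value > α = 0.1, we fail to reject H₀.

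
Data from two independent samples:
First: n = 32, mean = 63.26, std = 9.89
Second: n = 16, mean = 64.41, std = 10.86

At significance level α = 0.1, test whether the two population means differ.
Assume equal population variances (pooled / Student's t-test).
Student's two-sample t-test (equal variances):
H₀: μ₁ = μ₂
H₁: μ₁ ≠ μ₂
df = n₁ + n₂ - 2 = 46
Pooled variance s_p² = [(n₁-1)s₁² + (n₂-1)s₂²] / (n₁ + n₂ - 2) = [(31)(9.89²) + (15)(10.86²)] / 46 = 104.3754
SE = √(s_p²(1/n₁ + 1/n₂)) = √(104.3754 × (1/32 + 1/16)) = 3.1281
t = (x̄₁ - x̄₂) / SE = (63.26 - 64.41) / 3.1281 = -1.15 / 3.1281 = -0.368
p-value = 0.7148

Since p-value > α = 0.1, we fail to reject H₀.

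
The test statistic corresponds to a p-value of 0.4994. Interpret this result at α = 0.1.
Since p = 0.4994 > α = 0.1, fail to reject H₀.
There is insufficient evidence to reject the null hypothesis; the result is not statistically significant at the 0.1 level.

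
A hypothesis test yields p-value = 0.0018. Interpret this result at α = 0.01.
Since p = 0.0018 < α = 0.01, reject H₀.
There is sufficient evidence to reject the null hypothesis; the result is statistically significant at the 0.01 level.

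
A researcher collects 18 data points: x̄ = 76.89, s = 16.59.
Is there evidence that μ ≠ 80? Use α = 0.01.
One-sample t-test:
H₀: μ = 80
H₁: μ ≠ 80
df = n - 1 = 17
t = (x̄ - μ₀) / (s/√n) = (76.89 - 80) / (16.59/√18) = -0.795
p-value = 0.4374

Since p-value > α = 0.01, we fail to reject H₀.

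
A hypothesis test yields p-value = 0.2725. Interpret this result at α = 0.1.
Since p = 0.2725 > α = 0.1, fail to reject H₀.
There is insufficient evidence to reject the null hypothesis; the result is not statistically significant at the 0.1 level.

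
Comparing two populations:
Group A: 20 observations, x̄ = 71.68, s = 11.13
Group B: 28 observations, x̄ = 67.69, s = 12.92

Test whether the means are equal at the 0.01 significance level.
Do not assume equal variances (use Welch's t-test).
Welch's two-sample t-test:
H₀: μ₁ = μ₂
H₁: μ₁ ≠ μ₂
s₁²/n₁ = 11.13²/20 = 6.1938,  s₂²/n₂ = 12.92²/28 = 5.9617
SE = √(s₁²/n₁ + s₂²/n₂) = √(6.1938 + 5.9617) = 3.4865
df (Welch-Satterthwaite) = (s₁²/n₁ + s₂²/n₂)² / [(s₁²/n₁)²/(n₁-1) + (s₂²/n₂)²/(n₂-1)] ≈ 44.30
t = (x̄₁ - x̄₂) / SE = (71.68 - 67.69) / 3.4865 = 3.99 / 3.4865 = 1.144
p-value = 0.2586

Since p-value > α = 0.01, we fail to reject H₀.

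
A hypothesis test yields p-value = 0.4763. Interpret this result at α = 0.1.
Since p = 0.4763 > α = 0.1, fail to reject H₀.
There is insufficient evidence to reject the null hypothesis; the result is not statistically significant at the 0.1 level.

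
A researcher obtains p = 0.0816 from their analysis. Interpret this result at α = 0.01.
Since p = 0.0816 > α = 0.01, fail to reject H₀.
There is insufficient evidence to reject the null hypothesis; the result is not statistically significant at the 0.01 level.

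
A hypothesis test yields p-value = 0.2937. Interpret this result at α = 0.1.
Since p = 0.2937 > α = 0.1, fail to reject H₀.
There is insufficient evidence to reject the null hypothesis; the result is not statistically significant at the 0.1 level.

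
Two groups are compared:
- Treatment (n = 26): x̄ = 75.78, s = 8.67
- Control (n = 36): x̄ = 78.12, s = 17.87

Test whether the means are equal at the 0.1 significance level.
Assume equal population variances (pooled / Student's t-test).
Student's two-sample t-test (equal variances):
H₀: μ₁ = μ₂
H₁: μ₁ ≠ μ₂
df = n₁ + n₂ - 2 = 60
Pooled variance s_p² = [(n₁-1)s₁² + (n₂-1)s₂²] / (n₁ + n₂ - 2) = [(25)(8.67²) + (35)(17.87²)] / 60 = 217.6002
SE = √(s_p²(1/n₁ + 1/n₂)) = √(217.6002 × (1/26 + 1/36)) = 3.7965
t = (x̄₁ - x̄₂) / SE = (75.78 - 78.12) / 3.7965 = -2.34 / 3.7965 = -0.616
p-value = 0.5400

Since p-value > α = 0.1, we fail to reject H₀.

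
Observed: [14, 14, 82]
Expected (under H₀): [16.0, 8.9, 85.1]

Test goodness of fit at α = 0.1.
Chi-square goodness of fit test:
H₀: observed counts match expected distribution
H₁: observed counts differ from expected distribution
df = k - 1 = 2
χ² = Σ(O - E)²/E
   = (14 - 16.0)²/16.0 + (14 - 8.9)²/8.9 + (82 - 85.1)²/85.1
   = 0.250 + 2.922 + 0.113
   = 3.29
p-value = 0.1935

Since p-value > α = 0.1, we fail to reject H₀.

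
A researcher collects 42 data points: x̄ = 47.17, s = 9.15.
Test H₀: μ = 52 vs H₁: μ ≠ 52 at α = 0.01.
One-sample t-test:
H₀: μ = 52
H₁: μ ≠ 52
df = n - 1 = 41
t = (x̄ - μ₀) / (s/√n) = (47.17 - 52) / (9.15/√42) = -3.421
p-value = 0.0014

Since p-value < α = 0.01, we reject H₀.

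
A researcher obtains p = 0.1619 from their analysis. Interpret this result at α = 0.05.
Since p = 0.1619 > α = 0.05, fail to reject H₀.
There is insufficient evidence to reject the null hypothesis; the result is not statistically significant at the 0.05 level.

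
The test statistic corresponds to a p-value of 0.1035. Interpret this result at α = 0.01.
Since p = 0.1035 > α = 0.01, fail to reject H₀.
There is insufficient evidence to reject the null hypothesis; the result is not statistically significant at the 0.01 level.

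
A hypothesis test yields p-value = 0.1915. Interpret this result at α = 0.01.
Since p = 0.1915 > α = 0.01, fail to reject H₀.
There is insufficient evidence to reject the null hypothesis; the result is not statistically significant at the 0.01 level.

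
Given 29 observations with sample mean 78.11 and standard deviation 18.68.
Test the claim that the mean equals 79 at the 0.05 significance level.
One-sample t-test:
H₀: μ = 79
H₁: μ ≠ 79
df = n - 1 = 28
t = (x̄ - μ₀) / (s/√n) = (78.11 - 79) / (18.68/√29) = -0.257
p-value = 0.7994

Since p-value > α = 0.05, we fail to reject H₀.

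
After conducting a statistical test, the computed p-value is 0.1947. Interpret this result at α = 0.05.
Since p = 0.1947 > α = 0.05, fail to reject H₀.
There is insufficient evidence to reject the null hypothesis; the result is not statistically significant at the 0.05 level.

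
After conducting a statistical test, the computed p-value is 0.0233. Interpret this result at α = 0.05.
Since p = 0.0233 < α = 0.05, reject H₀.
There is sufficient evidence to reject the null hypothesis; the result is statistically significant at the 0.05 level.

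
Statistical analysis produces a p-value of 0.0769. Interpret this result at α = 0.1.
Since p = 0.0769 < α = 0.1, reject H₀.
There is sufficient evidence to reject the null hypothesis; the result is statistically significant at the 0.1 level.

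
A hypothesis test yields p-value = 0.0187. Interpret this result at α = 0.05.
Since p = 0.0187 < α = 0.05, reject H₀.
There is sufficient evidence to reject the null hypothesis; the result is statistically significant at the 0.05 level.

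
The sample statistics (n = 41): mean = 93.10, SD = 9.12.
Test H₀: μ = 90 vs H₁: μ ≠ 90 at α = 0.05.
One-sample t-test:
H₀: μ = 90
H₁: μ ≠ 90
df = n - 1 = 40
t = (x̄ - μ₀) / (s/√n) = (93.10 - 90) / (9.12/√41) = 2.177
p-value = 0.0355

Since p-value < α = 0.05, we reject H₀.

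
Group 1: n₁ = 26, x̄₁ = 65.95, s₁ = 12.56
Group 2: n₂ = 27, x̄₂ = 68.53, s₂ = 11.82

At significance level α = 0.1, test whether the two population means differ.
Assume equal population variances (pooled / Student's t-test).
Student's two-sample t-test (equal variances):
H₀: μ₁ = μ₂
H₁: μ₁ ≠ μ₂
df = n₁ + n₂ - 2 = 51
Pooled variance s_p² = [(n₁-1)s₁² + (n₂-1)s₂²] / (n₁ + n₂ - 2) = [(25)(12.56²) + (26)(11.82²)] / 51 = 148.5561
SE = √(s_p²(1/n₁ + 1/n₂)) = √(148.5561 × (1/26 + 1/27)) = 3.3490
t = (x̄₁ - x̄₂) / SE = (65.95 - 68.53) / 3.3490 = -2.58 / 3.3490 = -0.770
p-value = 0.4446

Since p-value > α = 0.1, we fail to reject H₀.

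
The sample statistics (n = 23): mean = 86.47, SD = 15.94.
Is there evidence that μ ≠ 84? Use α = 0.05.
One-sample t-test:
H₀: μ = 84
H₁: μ ≠ 84
df = n - 1 = 22
t = (x̄ - μ₀) / (s/√n) = (86.47 - 84) / (15.94/√23) = 0.743
p-value = 0.4653

Since p-value > α = 0.05, we fail to reject H₀.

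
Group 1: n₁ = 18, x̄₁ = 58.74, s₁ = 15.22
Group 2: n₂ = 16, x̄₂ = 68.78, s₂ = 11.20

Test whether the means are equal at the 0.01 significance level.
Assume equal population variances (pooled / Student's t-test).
Student's two-sample t-test (equal variances):
H₀: μ₁ = μ₂
H₁: μ₁ ≠ μ₂
df = n₁ + n₂ - 2 = 32
Pooled variance s_p² = [(n₁-1)s₁² + (n₂-1)s₂²] / (n₁ + n₂ - 2) = [(17)(15.22²) + (15)(11.20²)] / 32 = 181.8632
SE = √(s_p²(1/n₁ + 1/n₂)) = √(181.8632 × (1/18 + 1/16)) = 4.6336
t = (x̄₁ - x̄₂) / SE = (58.74 - 68.78) / 4.6336 = -10.04 / 4.6336 = -2.167
p-value = 0.0378

Since p-value > α = 0.01, we fail to reject H₀.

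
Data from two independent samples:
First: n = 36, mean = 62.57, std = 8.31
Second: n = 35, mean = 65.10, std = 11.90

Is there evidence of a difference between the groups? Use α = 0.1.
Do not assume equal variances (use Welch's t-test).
Welch's two-sample t-test:
H₀: μ₁ = μ₂
H₁: μ₁ ≠ μ₂
s₁²/n₁ = 8.31²/36 = 1.9182,  s₂²/n₂ = 11.90²/35 = 4.0460
SE = √(s₁²/n₁ + s₂²/n₂) = √(1.9182 + 4.0460) = 2.4422
df (Welch-Satterthwaite) = (s₁²/n₁ + s₂²/n₂)² / [(s₁²/n₁)²/(n₁-1) + (s₂²/n₂)²/(n₂-1)] ≈ 60.64
t = (x̄₁ - x̄₂) / SE = (62.57 - 65.10) / 2.4422 = -2.53 / 2.4422 = -1.036
p-value = 0.3043

Since p-value > α = 0.1, we fail to reject H₀.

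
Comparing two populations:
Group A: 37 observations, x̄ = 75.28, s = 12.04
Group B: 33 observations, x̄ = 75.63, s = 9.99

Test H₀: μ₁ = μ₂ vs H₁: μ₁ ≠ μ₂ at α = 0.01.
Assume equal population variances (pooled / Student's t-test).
Student's two-sample t-test (equal variances):
H₀: μ₁ = μ₂
H₁: μ₁ ≠ μ₂
df = n₁ + n₂ - 2 = 68
Pooled variance s_p² = [(n₁-1)s₁² + (n₂-1)s₂²] / (n₁ + n₂ - 2) = [(36)(12.04²) + (32)(9.99²)] / 68 = 123.7091
SE = √(s_p²(1/n₁ + 1/n₂)) = √(123.7091 × (1/37 + 1/33)) = 2.6631
t = (x̄₁ - x̄₂) / SE = (75.28 - 75.63) / 2.6631 = -0.35 / 2.6631 = -0.131
p-value = 0.8958

Since p-value > α = 0.01, we fail to reject H₀.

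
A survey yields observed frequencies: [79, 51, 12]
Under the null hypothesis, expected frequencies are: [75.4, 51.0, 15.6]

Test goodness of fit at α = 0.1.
Chi-square goodness of fit test:
H₀: observed counts match expected distribution
H₁: observed counts differ from expected distribution
df = k - 1 = 2
χ² = Σ(O - E)²/E
   = (79 - 75.4)²/75.4 + (51 - 51.0)²/51.0 + (12 - 15.6)²/15.6
   = 0.172 + 0.000 + 0.831
   = 1.00
p-value = 0.6057

Since p-value > α = 0.1, we fail to reject H₀.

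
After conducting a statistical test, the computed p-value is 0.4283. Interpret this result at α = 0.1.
Since p = 0.4283 > α = 0.1, fail to reject H₀.
There is insufficient evidence to reject the null hypothesis; the result is not statistically significant at the 0.1 level.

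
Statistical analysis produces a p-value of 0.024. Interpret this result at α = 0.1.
Since p = 0.024 < α = 0.1, reject H₀.
There is sufficient evidence to reject the null hypothesis; the result is statistically significant at the 0.1 level.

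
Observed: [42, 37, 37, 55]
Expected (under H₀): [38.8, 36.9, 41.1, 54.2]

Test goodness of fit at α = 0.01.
Chi-square goodness of fit test:
H₀: observed counts match expected distribution
H₁: observed counts differ from expected distribution
df = k - 1 = 3
χ² = Σ(O - E)²/E
   = (42 - 38.8)²/38.8 + (37 - 36.9)²/36.9 + (37 - 41.1)²/41.1 + (55 - 54.2)²/54.2
   = 0.264 + 0.000 + 0.409 + 0.012
   = 0.68
p-value = 0.8767

Since p-value > α = 0.01, we fail to reject H₀.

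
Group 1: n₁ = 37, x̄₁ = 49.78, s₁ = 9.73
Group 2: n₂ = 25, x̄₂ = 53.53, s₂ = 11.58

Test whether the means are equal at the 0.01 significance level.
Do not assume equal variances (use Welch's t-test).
Welch's two-sample t-test:
H₀: μ₁ = μ₂
H₁: μ₁ ≠ μ₂
s₁²/n₁ = 9.73²/37 = 2.5587,  s₂²/n₂ = 11.58²/25 = 5.3639
SE = √(s₁²/n₁ + s₂²/n₂) = √(2.5587 + 5.3639) = 2.8147
df (Welch-Satterthwaite) = (s₁²/n₁ + s₂²/n₂)² / [(s₁²/n₁)²/(n₁-1) + (s₂²/n₂)²/(n₂-1)] ≈ 45.46
t = (x̄₁ - x̄₂) / SE = (49.78 - 53.53) / 2.8147 = -3.75 / 2.8147 = -1.332
p-value = 0.1894

Since p-value > α = 0.01, we fail to reject H₀.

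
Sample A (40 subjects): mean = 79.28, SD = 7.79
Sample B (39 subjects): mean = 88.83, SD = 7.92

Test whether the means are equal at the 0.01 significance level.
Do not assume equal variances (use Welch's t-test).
Welch's two-sample t-test:
H₀: μ₁ = μ₂
H₁: μ₁ ≠ μ₂
s₁²/n₁ = 7.79²/40 = 1.5171,  s₂²/n₂ = 7.92²/39 = 1.6084
SE = √(s₁²/n₁ + s₂²/n₂) = √(1.5171 + 1.6084) = 1.7679
df (Welch-Satterthwaite) = (s₁²/n₁ + s₂²/n₂)² / [(s₁²/n₁)²/(n₁-1) + (s₂²/n₂)²/(n₂-1)] ≈ 76.86
t = (x̄₁ - x̄₂) / SE = (79.28 - 88.83) / 1.7679 = -9.55 / 1.7679 = -5.402
p-value < 0.0001

Since p-value < α = 0.01, we reject H₀.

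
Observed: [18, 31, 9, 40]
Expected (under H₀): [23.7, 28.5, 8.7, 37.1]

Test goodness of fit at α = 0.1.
Chi-square goodness of fit test:
H₀: observed counts match expected distribution
H₁: observed counts differ from expected distribution
df = k - 1 = 3
χ² = Σ(O - E)²/E
   = (18 - 23.7)²/23.7 + (31 - 28.5)²/28.5 + (9 - 8.7)²/8.7 + (40 - 37.1)²/37.1
   = 1.371 + 0.219 + 0.010 + 0.227
   = 1.83
p-value = 0.6090

Since p-value > α = 0.1, we fail to reject H₀.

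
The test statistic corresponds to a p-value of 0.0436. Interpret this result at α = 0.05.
Since p = 0.0436 < α = 0.05, reject H₀.
There is sufficient evidence to reject the null hypothesis; the result is statistically significant at the 0.05 level.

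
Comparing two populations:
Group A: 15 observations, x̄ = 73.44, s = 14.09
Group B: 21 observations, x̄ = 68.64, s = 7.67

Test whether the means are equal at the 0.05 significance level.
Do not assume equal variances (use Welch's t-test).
Welch's two-sample t-test:
H₀: μ₁ = μ₂
H₁: μ₁ ≠ μ₂
s₁²/n₁ = 14.09²/15 = 13.2352,  s₂²/n₂ = 7.67²/21 = 2.8014
SE = √(s₁²/n₁ + s₂²/n₂) = √(13.2352 + 2.8014) = 4.0046
df (Welch-Satterthwaite) = (s₁²/n₁ + s₂²/n₂)² / [(s₁²/n₁)²/(n₁-1) + (s₂²/n₂)²/(n₂-1)] ≈ 19.93
t = (x̄₁ - x̄₂) / SE = (73.44 - 68.64) / 4.0046 = 4.80 / 4.0046 = 1.199
p-value = 0.2447

Since p-value > α = 0.05, we fail to reject H₀.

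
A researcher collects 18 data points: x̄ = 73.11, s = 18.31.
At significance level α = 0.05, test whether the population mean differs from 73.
One-sample t-test:
H₀: μ = 73
H₁: μ ≠ 73
df = n - 1 = 17
t = (x̄ - μ₀) / (s/√n) = (73.11 - 73) / (18.31/√18) = 0.025
p-value = 0.9800

Since p-value > α = 0.05, we fail to reject H₀.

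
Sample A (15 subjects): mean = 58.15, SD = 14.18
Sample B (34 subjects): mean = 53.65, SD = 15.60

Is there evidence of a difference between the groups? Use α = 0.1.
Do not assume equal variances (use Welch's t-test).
Welch's two-sample t-test:
H₀: μ₁ = μ₂
H₁: μ₁ ≠ μ₂
s₁²/n₁ = 14.18²/15 = 13.4048,  s₂²/n₂ = 15.60²/34 = 7.1576
SE = √(s₁²/n₁ + s₂²/n₂) = √(13.4048 + 7.1576) = 4.5346
df (Welch-Satterthwaite) = (s₁²/n₁ + s₂²/n₂)² / [(s₁²/n₁)²/(n₁-1) + (s₂²/n₂)²/(n₂-1)] ≈ 29.39
t = (x̄₁ - x̄₂) / SE = (58.15 - 53.65) / 4.5346 = 4.50 / 4.5346 = 0.992
p-value = 0.3291

Since p-value > α = 0.1, we fail to reject H₀.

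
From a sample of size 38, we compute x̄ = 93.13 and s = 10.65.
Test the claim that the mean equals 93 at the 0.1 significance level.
One-sample t-test:
H₀: μ = 93
H₁: μ ≠ 93
df = n - 1 = 37
t = (x̄ - μ₀) / (s/√n) = (93.13 - 93) / (10.65/√38) = 0.075
p-value = 0.9404

Since p-value > α = 0.1, we fail to reject H₀.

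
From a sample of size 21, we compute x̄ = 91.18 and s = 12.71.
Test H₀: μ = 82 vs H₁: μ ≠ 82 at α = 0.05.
One-sample t-test:
H₀: μ = 82
H₁: μ ≠ 82
df = n - 1 = 20
t = (x̄ - μ₀) / (s/√n) = (91.18 - 82) / (12.71/√21) = 3.310
p-value = 0.0035

Since p-value < α = 0.05, we reject H₀.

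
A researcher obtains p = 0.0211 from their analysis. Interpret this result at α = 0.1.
Since p = 0.0211 < α = 0.1, reject H₀.
There is sufficient evidence to reject the null hypothesis; the result is statistically significant at the 0.1 level.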